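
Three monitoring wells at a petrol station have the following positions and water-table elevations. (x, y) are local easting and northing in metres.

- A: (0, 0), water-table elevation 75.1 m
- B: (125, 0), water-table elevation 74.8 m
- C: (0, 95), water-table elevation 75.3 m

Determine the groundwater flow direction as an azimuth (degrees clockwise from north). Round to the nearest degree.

131°

∂h/∂x = (74.8 − 75.1) / (125 − 0) = -0.002400
∂h/∂y = (75.3 − 75.1) / (95 − 0) = +0.002105
Flow direction (−∇h) has components (+0.002400 E, -0.002105 N).
Azimuth = atan2(E, N) = atan2(+0.002400, -0.002105) = 131.3° ≈ 131°.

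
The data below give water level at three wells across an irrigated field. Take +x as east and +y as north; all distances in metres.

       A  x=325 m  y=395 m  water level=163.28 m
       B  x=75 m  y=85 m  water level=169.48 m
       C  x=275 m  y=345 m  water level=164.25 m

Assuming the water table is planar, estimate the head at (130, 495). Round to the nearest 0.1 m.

160.4 m

Differences from A: to B (Δx, Δy, Δh) = (-250, -310, +6.20); to C = (-50, -50, +0.97).
Determinant of the coordinate differences = (-250)·(-50) − (-50)·(-310) = -3000.
∂h/∂x = [(+6.20)·(-50) − (+0.97)·(-310)] / -3000 = +0.003100
∂h/∂y = [(-250)·(+0.97) − (-50)·(+6.20)] / -3000 = -0.02250
h(130, 495) = 163.28 + (+0.003100)·(-195) + (-0.02250)·(100) = 163.28 -0.604 -2.250 = 160.426 m.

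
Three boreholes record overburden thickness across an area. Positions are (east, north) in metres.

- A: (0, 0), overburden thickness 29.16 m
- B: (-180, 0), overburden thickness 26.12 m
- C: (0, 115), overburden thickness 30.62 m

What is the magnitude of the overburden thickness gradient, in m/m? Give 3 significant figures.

∂d/∂x = (26.12 − 29.16) / (-180 − 0) = +0.01689
∂d/∂y = (30.62 − 29.16) / (115 − 0) = +0.01270
|∇f| = √(0.01689² + 0.01270²) = 0.02113 m/m

0.0211 m/m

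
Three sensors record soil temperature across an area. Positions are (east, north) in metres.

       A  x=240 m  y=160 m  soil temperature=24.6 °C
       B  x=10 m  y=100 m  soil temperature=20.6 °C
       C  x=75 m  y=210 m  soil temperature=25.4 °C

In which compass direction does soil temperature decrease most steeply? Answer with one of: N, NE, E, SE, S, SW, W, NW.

Taking A as reference: B−A = (-230, -60, -4.0); C−A = (-165, 50, +0.8).
Determinant of the coordinate differences = (-230)·50 − (-165)·(-60) = -21400.
∂T/∂x = [(-4.0)·50 − (+0.8)·(-60)] / -21400 = +0.007103
∂T/∂y = [(-230)·(+0.8) − (-165)·(-4.0)] / -21400 = +0.03944
Steepest decrease is along −∇f = (-0.007103 E, -0.03944 N) → south.

S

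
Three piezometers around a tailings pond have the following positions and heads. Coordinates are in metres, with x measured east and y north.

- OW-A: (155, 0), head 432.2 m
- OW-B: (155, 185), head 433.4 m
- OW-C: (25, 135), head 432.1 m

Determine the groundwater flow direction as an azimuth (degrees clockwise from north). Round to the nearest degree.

229°

Taking OW-A as reference: OW-B−OW-A = (0, 185, +1.2); OW-C−OW-A = (-130, 135, -0.1).
Solve a·Δx + b·Δy = Δh: det = 0·135 − (-130)·185 = 24050.
∂h/∂x = [(+1.2)·135 − (-0.1)·185] / 24050 = +0.007505
∂h/∂y = [0·(-0.1) − (-130)·(+1.2)] / 24050 = +0.006486
Flow direction (−∇h) has components (-0.007505 E, -0.006486 N).
Azimuth = atan2(E, N) = atan2(-0.007505, -0.006486) = 229.2° ≈ 229°.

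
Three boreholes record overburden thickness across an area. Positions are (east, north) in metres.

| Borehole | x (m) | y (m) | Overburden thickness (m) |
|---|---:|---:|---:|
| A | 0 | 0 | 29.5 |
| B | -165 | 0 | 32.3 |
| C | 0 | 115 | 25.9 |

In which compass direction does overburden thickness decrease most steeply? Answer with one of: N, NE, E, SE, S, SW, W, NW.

∂d/∂x = (32.3 − 29.5) / (-165 − 0) = -0.01697
∂d/∂y = (25.9 − 29.5) / (115 − 0) = -0.03130
Steepest decrease is along −∇f = (+0.01697 E, +0.03130 N) → northeast.

NE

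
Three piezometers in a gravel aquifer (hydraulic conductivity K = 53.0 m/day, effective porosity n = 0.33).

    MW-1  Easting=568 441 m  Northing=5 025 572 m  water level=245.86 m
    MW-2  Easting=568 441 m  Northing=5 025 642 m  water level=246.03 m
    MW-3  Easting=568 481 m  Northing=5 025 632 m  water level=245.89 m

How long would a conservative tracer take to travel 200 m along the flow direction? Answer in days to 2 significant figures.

330 days

Differences from MW-1: to MW-2 (Δx, Δy, Δh) = (0, 70, +0.17); to MW-3 = (40, 60, +0.03).
Solve a·Δx + b·Δy = Δh: det = 0·60 − 40·70 = -2800.
∂h/∂x = [(+0.17)·60 − (+0.03)·70] / -2800 = -0.002893
∂h/∂y = [0·(+0.03) − 40·(+0.17)] / -2800 = +0.002429
|∇h| = √(-0.002893² + 0.002429²) = 0.003777
Seepage velocity v = K·i/n = 53.0 × 0.003777 / 0.33 = 0.6066 m/day.
t = 200 / 0.6066 = 329.7 days.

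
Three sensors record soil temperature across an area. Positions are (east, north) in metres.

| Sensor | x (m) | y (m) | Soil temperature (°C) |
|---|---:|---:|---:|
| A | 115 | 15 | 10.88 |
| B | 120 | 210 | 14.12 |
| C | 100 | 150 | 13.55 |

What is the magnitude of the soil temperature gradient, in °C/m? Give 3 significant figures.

0.0288 °C/m

Three-point gradient (reference A): Δ to B = (5, 195, +3.24), Δ to C = (-15, 135, +2.67).
∂T/∂x = -0.02313, ∂T/∂y = +0.01721 (det = 3600).
|∇f| = √(-0.02313² + 0.01721²) = 0.02883 °C/m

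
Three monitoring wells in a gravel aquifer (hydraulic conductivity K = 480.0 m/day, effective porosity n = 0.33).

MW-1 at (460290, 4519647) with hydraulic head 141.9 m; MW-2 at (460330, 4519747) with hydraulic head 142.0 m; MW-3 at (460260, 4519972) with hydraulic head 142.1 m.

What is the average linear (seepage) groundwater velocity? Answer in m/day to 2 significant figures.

With h = a·x + b·y + c and MW-1 as origin, the differences give:
  40·a + 100·b = +0.1
  (-30)·a + 325·b = +0.2
Eliminate b (×325 and ×100, subtract): 16000·a = 12.50 → a = ∂h/∂x = +0.0007812
Back-substitute: b = ∂h/∂y = +0.0006875.
|∇h| = √(0.0007812² + 0.0006875²) = 0.001041
Seepage velocity v = K·i/n = 480.0 × 0.001041 / 0.33 = 1.514 m/day.

1.5 m/day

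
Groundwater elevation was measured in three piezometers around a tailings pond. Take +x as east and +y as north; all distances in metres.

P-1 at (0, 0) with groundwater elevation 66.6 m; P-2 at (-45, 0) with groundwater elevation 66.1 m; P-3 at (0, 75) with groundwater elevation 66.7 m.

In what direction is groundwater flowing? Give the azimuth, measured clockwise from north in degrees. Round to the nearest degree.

∂h/∂x = (66.1 − 66.6) / (-45 − 0) = +0.01111
∂h/∂y = (66.7 − 66.6) / (75 − 0) = +0.001333
Flow direction (−∇h) has components (-0.01111 E, -0.001333 N).
Azimuth = atan2(E, N) = atan2(-0.01111, -0.001333) = 263.2° ≈ 263°.

263°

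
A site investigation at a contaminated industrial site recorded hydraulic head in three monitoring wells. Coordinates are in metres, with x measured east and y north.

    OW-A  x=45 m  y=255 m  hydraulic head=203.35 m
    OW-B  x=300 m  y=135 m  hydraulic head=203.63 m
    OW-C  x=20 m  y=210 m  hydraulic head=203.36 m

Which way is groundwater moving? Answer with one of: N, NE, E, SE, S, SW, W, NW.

With h = a·x + b·y + c and OW-A as origin, the differences give:
  255·a + (-120)·b = +0.28
  (-25)·a + (-45)·b = +0.01
Eliminate b (×(-45) and ×(-120), subtract): -14475·a = -11.400 → a = ∂h/∂x = +0.0007876
Back-substitute: b = ∂h/∂y = -0.0006598.
Flow = −∇h = (-0.0007876 east, +0.0006598 north), which points northwest.

NW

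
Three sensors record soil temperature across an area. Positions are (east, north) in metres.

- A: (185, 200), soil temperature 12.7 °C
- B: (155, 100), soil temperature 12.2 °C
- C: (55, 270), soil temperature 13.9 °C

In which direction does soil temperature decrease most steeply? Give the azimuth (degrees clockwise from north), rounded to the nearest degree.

Differences from A: to B (Δx, Δy, Δh) = (-30, -100, -0.5); to C = (-130, 70, +1.2).
Solve a·Δx + b·Δy = ΔT: det = (-30)·70 − (-130)·(-100) = -15100.
∂T/∂x = [(-0.5)·70 − (+1.2)·(-100)] / -15100 = -0.005629
∂T/∂y = [(-30)·(+1.2) − (-130)·(-0.5)] / -15100 = +0.006689
Steepest decrease is along −∇f: components (+0.005629 E, -0.006689 N).
Azimuth = atan2(+0.005629, -0.006689) = 139.9° ≈ 140°.

140°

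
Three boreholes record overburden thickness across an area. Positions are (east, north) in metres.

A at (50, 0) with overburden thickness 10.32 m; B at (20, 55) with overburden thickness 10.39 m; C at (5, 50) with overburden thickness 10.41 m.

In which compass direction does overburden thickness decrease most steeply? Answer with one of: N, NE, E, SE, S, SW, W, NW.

E

Three-point gradient (reference A): Δ to B = (-30, 55, +0.07), Δ to C = (-45, 50, +0.09).
∂d/∂x = -0.001487, ∂d/∂y = +0.0004615 (det = 975).
Steepest decrease is along −∇f = (+0.001487 E, -0.0004615 N) → east.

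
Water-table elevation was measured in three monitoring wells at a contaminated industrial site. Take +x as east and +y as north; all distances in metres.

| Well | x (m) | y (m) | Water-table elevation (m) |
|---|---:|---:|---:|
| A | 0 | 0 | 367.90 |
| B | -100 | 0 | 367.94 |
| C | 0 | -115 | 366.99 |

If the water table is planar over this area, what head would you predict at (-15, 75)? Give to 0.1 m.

∂h/∂x = (367.94 − 367.90) / (-100 − 0) = -0.0004000
∂h/∂y = (366.99 − 367.90) / (-115 − 0) = +0.007913
h(-15, 75) = 367.90 + (-0.0004000)·(-15) + (+0.007913)·(75) = 367.90 +0.006 +0.593 = 368.499 m.

368.5 m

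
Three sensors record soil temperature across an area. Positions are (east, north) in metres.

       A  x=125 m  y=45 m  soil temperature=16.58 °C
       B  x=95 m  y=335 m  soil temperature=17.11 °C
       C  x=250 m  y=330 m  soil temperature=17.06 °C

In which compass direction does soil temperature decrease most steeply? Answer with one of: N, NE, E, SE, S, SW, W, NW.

Taking A as reference: B−A = (-30, 290, +0.53); C−A = (125, 285, +0.48).
Solve a·Δx + b·Δy = ΔT: det = (-30)·285 − 125·290 = -44800.
∂T/∂x = [(+0.53)·285 − (+0.48)·290] / -44800 = -0.0002645
∂T/∂y = [(-30)·(+0.48) − 125·(+0.53)] / -44800 = +0.001800
Steepest decrease is along −∇f = (+0.0002645 E, -0.001800 N) → south.

S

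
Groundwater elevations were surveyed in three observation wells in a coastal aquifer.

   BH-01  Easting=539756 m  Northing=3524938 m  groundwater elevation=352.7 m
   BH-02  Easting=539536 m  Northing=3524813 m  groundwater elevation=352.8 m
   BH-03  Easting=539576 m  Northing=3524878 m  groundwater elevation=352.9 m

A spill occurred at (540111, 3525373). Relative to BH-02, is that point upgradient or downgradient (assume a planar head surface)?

upgradient

With h = a·x + b·y + c and BH-01 as origin, the differences give:
  (-220)·a + (-125)·b = +0.1
  (-180)·a + (-60)·b = +0.2
Eliminate b (×(-60) and ×(-125), subtract): -9300·a = 19.00 → a = ∂h/∂x = -0.002043
Back-substitute: b = ∂h/∂y = +0.002796.
Head at (540111, 3525373) = 352.7 + (-0.002043)·(355) + (+0.002796)·(435) = 353.19 m.
That is higher than the 352.8 m at BH-02, so the point is upgradient.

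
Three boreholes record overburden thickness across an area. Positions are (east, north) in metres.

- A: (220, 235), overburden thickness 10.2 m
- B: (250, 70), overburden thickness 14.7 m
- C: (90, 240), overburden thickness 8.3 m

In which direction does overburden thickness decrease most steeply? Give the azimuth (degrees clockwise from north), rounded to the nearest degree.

331°

Differences from A: to B (Δx, Δy, Δh) = (30, -165, +4.5); to C = (-130, 5, -1.9).
Solve a·Δx + b·Δy = Δd: det = 30·5 − (-130)·(-165) = -21300.
∂d/∂x = [(+4.5)·5 − (-1.9)·(-165)] / -21300 = +0.01366
∂d/∂y = [30·(-1.9) − (-130)·(+4.5)] / -21300 = -0.02479
Steepest decrease is along −∇f: components (-0.01366 E, +0.02479 N).
Azimuth = atan2(-0.01366, +0.02479) = 331.1° ≈ 331°.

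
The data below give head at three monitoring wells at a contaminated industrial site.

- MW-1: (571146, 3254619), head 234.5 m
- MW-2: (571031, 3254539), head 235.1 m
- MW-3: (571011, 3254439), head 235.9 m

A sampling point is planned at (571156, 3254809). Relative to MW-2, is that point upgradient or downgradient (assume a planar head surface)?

Differences from MW-1: to MW-2 (Δx, Δy, Δh) = (-115, -80, +0.6); to MW-3 = (-135, -180, +1.4).
Solve a·Δx + b·Δy = Δh: det = (-115)·(-180) − (-135)·(-80) = 9900.
∂h/∂x = [(+0.6)·(-180) − (+1.4)·(-80)] / 9900 = +0.0004040
∂h/∂y = [(-115)·(+1.4) − (-135)·(+0.6)] / 9900 = -0.008081
Head at (571156, 3254809) = 234.5 + (+0.0004040)·(10) + (-0.008081)·(190) = 232.97 m.
That is lower than the 235.1 m at MW-2, so the point is downgradient.

downgradient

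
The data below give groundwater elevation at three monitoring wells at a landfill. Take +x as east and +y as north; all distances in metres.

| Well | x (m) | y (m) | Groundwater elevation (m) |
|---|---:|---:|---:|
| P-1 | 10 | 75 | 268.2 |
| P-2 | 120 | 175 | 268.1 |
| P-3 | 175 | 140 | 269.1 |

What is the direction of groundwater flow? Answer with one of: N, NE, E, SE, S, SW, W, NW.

Taking P-1 as reference: P-2−P-1 = (110, 100, -0.1); P-3−P-1 = (165, 65, +0.9).
Solve a·Δx + b·Δy = Δh: det = 110·65 − 165·100 = -9350.
∂h/∂x = [(-0.1)·65 − (+0.9)·100] / -9350 = +0.01032
∂h/∂y = [110·(+0.9) − 165·(-0.1)] / -9350 = -0.01235
Flow = −∇h = (-0.01032 east, +0.01235 north), which points northwest.

NW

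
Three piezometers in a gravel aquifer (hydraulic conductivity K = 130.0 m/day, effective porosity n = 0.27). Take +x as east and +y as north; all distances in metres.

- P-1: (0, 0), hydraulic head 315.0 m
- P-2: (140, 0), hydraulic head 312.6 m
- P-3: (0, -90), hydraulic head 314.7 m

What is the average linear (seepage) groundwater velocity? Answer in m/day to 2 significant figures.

∂h/∂x = (312.6 − 315.0) / (140 − 0) = -0.01714
∂h/∂y = (314.7 − 315.0) / (-90 − 0) = +0.003333
|∇h| = √(-0.01714² + 0.003333²) = 0.01746
Seepage velocity v = K·i/n = 130.0 × 0.01746 / 0.27 = 8.407 m/day.

8.4 m/day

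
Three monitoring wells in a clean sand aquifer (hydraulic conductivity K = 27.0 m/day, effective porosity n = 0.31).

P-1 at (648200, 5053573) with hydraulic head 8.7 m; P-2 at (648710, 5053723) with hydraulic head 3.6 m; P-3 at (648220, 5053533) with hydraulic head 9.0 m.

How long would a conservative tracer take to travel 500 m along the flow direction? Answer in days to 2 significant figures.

Taking P-1 as reference: P-2−P-1 = (510, 150, -5.1); P-3−P-1 = (20, -40, +0.3).
Determinant of the coordinate differences = 510·(-40) − 20·150 = -23400.
∂h/∂x = [(-5.1)·(-40) − (+0.3)·150] / -23400 = -0.006795
∂h/∂y = [510·(+0.3) − 20·(-5.1)] / -23400 = -0.01090
|∇h| = √(-0.006795² + -0.01090²) = 0.01284
Seepage velocity v = K·i/n = 27.0 × 0.01284 / 0.31 = 1.118 m/day.
t = 500 / 1.118 = 447.2 days.

450 days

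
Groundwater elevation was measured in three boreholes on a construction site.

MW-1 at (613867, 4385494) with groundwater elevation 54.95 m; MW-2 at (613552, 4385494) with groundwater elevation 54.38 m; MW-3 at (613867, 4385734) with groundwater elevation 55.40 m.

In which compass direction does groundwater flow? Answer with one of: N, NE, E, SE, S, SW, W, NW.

SW

∂h/∂x = (54.38 − 54.95) / (613552 − 613867) = +0.001810
∂h/∂y = (55.40 − 54.95) / (4385734 − 4385494) = +0.001875
Flow = −∇h = (-0.001810 east, -0.001875 north), which points southwest.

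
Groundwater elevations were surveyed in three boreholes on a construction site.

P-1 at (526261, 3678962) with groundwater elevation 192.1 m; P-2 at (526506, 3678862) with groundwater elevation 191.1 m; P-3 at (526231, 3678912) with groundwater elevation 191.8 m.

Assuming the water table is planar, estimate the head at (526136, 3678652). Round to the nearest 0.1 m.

Differences from P-1: to P-2 (Δx, Δy, Δh) = (245, -100, -1.0); to P-3 = (-30, -50, -0.3).
Determinant of the coordinate differences = 245·(-50) − (-30)·(-100) = -15250.
∂h/∂x = [(-1.0)·(-50) − (-0.3)·(-100)] / -15250 = -0.001311
∂h/∂y = [245·(-0.3) − (-30)·(-1.0)] / -15250 = +0.006787
h(526136, 3678652) = 192.1 + (-0.001311)·(-125) + (+0.006787)·(-310) = 192.1 +0.164 -2.104 = 190.160 m.

190.2 m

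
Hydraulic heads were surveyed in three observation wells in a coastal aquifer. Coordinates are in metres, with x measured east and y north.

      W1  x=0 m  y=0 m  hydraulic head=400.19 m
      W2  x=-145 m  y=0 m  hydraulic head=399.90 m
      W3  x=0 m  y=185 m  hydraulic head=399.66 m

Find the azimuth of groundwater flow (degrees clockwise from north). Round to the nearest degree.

∂h/∂x = (399.90 − 400.19) / (-145 − 0) = +0.002000
∂h/∂y = (399.66 − 400.19) / (185 − 0) = -0.002865
Flow direction (−∇h) has components (-0.002000 E, +0.002865 N).
Azimuth = atan2(E, N) = atan2(-0.002000, +0.002865) = 325.1° ≈ 325°.

325°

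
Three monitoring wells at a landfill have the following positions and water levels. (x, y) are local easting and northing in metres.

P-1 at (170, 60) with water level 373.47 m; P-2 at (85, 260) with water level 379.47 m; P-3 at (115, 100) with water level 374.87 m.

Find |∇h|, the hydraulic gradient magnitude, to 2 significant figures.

0.028

With h = a·x + b·y + c and P-1 as origin, the differences give:
  (-85)·a + 200·b = +6.00
  (-55)·a + 40·b = +1.40
Eliminate b (×40 and ×200, subtract): 7600·a = -40.000 → a = ∂h/∂x = -0.005263
Back-substitute: b = ∂h/∂y = +0.02776.
|∇h| = √(-0.005263² + 0.02776²) = 0.02825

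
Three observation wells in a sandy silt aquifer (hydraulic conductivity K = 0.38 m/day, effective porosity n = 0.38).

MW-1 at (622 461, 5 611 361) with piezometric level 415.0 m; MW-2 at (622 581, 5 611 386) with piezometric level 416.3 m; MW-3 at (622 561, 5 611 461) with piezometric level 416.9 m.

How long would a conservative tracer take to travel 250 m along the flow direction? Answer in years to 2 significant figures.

With h = a·x + b·y + c and MW-1 as origin, the differences give:
  120·a + 25·b = +1.3
  100·a + 100·b = +1.9
Eliminate b (×100 and ×25, subtract): 9500·a = 82.50 → a = ∂h/∂x = +0.008684
Back-substitute: b = ∂h/∂y = +0.01032.
|∇h| = √(0.008684² + 0.01032²) = 0.01349
Seepage velocity v = K·i/n = 0.38 × 0.01349 / 0.38 = 0.01349 m/day.
t = 250 / 0.01349 = 1.853e+04 days = 50.7 years.

51 years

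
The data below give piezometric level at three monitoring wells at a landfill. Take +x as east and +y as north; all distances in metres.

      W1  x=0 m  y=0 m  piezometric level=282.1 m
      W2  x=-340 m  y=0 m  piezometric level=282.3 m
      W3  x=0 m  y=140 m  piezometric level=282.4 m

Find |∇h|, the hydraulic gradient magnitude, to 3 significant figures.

∂h/∂x = (282.3 − 282.1) / (-340 − 0) = -0.0005882
∂h/∂y = (282.4 − 282.1) / (140 − 0) = +0.002143
|∇h| = √(-0.0005882² + 0.002143²) = 0.002222

0.00222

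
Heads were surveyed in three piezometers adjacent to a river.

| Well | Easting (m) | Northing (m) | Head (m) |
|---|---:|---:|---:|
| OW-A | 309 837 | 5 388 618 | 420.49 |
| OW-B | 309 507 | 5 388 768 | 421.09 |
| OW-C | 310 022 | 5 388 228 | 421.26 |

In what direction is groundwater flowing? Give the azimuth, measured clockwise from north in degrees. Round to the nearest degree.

044°

Taking OW-A as reference: OW-B−OW-A = (-330, 150, +0.60); OW-C−OW-A = (185, -390, +0.77).
Determinant of the coordinate differences = (-330)·(-390) − 185·150 = 100950.
∂h/∂x = [(+0.60)·(-390) − (+0.77)·150] / 100950 = -0.003462
∂h/∂y = [(-330)·(+0.77) − 185·(+0.60)] / 100950 = -0.003617
Flow direction (−∇h) has components (+0.003462 E, +0.003617 N).
Azimuth = atan2(E, N) = atan2(+0.003462, +0.003617) = 43.7° ≈ 044°.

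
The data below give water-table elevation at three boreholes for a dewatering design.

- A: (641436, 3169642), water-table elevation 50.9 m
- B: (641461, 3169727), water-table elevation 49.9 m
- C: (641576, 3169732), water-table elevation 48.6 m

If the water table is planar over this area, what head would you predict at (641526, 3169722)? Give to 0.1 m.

49.2 m

Three-point gradient (reference A): Δ to B = (25, 85, -1.0), Δ to C = (140, 90, -2.3).
∂h/∂x = -0.01093, ∂h/∂y = -0.008549 (det = -9650).
h(641526, 3169722) = 50.9 + (-0.01093)·(90) + (-0.008549)·(80) = 50.9 -0.984 -0.684 = 49.232 m.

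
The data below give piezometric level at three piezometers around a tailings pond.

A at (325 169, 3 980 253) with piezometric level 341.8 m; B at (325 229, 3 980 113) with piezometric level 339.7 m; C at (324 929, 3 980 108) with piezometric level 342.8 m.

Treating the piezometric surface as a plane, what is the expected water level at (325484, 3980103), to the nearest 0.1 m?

Taking A as reference: B−A = (60, -140, -2.1); C−A = (-240, -145, +1.0).
Solve a·Δx + b·Δy = Δh: det = 60·(-145) − (-240)·(-140) = -42300.
∂h/∂x = [(-2.1)·(-145) − (+1.0)·(-140)] / -42300 = -0.01051
∂h/∂y = [60·(+1.0) − (-240)·(-2.1)] / -42300 = +0.01050
h(325484, 3980103) = 341.8 + (-0.01051)·(315) + (+0.01050)·(-150) = 341.8 -3.310 -1.574 = 336.915 m.

336.9 m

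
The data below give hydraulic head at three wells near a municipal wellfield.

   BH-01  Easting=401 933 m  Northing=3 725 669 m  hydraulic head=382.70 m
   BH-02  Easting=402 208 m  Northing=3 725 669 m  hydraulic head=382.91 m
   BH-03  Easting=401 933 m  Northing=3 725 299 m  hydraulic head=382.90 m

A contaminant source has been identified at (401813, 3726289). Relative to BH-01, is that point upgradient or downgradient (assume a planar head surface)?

∂h/∂x = (382.91 − 382.70) / (402208 − 401933) = +0.0007636
∂h/∂y = (382.90 − 382.70) / (3725299 − 3725669) = -0.0005405
Head at (401813, 3726289) = 382.70 + (+0.0007636)·(-120) + (-0.0005405)·(620) = 382.27 m.
That is lower than the 382.70 m at BH-01, so the point is downgradient.

downgradient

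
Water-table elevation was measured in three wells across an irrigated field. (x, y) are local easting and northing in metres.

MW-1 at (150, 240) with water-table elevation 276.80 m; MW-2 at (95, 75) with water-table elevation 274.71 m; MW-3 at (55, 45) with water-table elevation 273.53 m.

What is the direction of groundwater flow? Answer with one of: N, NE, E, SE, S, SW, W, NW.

W

Differences from MW-1: to MW-2 (Δx, Δy, Δh) = (-55, -165, -2.09); to MW-3 = (-95, -195, -3.27).
Determinant of the coordinate differences = (-55)·(-195) − (-95)·(-165) = -4950.
∂h/∂x = [(-2.09)·(-195) − (-3.27)·(-165)] / -4950 = +0.02667
∂h/∂y = [(-55)·(-3.27) − (-95)·(-2.09)] / -4950 = +0.003778
Flow = −∇h = (-0.02667 east, -0.003778 north), which points west.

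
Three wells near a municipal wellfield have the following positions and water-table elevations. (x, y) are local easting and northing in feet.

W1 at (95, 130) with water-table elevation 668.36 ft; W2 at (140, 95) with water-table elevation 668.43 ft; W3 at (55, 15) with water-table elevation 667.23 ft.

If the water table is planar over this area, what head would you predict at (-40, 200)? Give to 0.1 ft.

667.9 ft

Taking W1 as reference: W2−W1 = (45, -35, +0.07); W3−W1 = (-40, -115, -1.13).
Solve a·Δx + b·Δy = Δh: det = 45·(-115) − (-40)·(-35) = -6575.
∂h/∂x = [(+0.07)·(-115) − (-1.13)·(-35)] / -6575 = +0.007240
∂h/∂y = [45·(-1.13) − (-40)·(+0.07)] / -6575 = +0.007308
h(-40, 200) = 668.36 + (+0.007240)·(-135) + (+0.007308)·(70) = 668.36 -0.977 +0.512 = 667.894 ft.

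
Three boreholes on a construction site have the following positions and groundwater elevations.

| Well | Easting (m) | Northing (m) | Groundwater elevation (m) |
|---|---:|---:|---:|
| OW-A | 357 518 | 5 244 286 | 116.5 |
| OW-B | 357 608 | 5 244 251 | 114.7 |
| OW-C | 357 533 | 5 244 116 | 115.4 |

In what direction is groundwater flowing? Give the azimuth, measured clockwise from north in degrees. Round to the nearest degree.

105°

Taking OW-A as reference: OW-B−OW-A = (90, -35, -1.8); OW-C−OW-A = (15, -170, -1.1).
Determinant of the coordinate differences = 90·(-170) − 15·(-35) = -14775.
∂h/∂x = [(-1.8)·(-170) − (-1.1)·(-35)] / -14775 = -0.01810
∂h/∂y = [90·(-1.1) − 15·(-1.8)] / -14775 = +0.004873
Flow direction (−∇h) has components (+0.01810 E, -0.004873 N).
Azimuth = atan2(E, N) = atan2(+0.01810, -0.004873) = 105.1° ≈ 105°.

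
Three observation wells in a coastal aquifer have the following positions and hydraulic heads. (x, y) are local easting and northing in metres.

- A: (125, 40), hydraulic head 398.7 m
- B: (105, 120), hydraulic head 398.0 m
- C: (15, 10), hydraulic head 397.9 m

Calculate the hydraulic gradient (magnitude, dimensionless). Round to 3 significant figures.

With h = a·x + b·y + c and A as origin, the differences give:
  (-20)·a + 80·b = -0.7
  (-110)·a + (-30)·b = -0.8
Eliminate b (×(-30) and ×80, subtract): 9400·a = 85.00 → a = ∂h/∂x = +0.009043
Back-substitute: b = ∂h/∂y = -0.006489.
|∇h| = √(0.009043² + -0.006489²) = 0.01113

0.0111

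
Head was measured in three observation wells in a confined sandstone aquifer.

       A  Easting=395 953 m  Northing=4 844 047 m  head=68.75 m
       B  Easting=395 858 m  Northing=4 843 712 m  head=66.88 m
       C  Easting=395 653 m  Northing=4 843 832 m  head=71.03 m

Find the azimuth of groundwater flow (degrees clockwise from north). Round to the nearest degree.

Differences from A: to B (Δx, Δy, Δh) = (-95, -335, -1.87); to C = (-300, -215, +2.28).
Determinant of the coordinate differences = (-95)·(-215) − (-300)·(-335) = -80075.
∂h/∂x = [(-1.87)·(-215) − (+2.28)·(-335)] / -80075 = -0.01456
∂h/∂y = [(-95)·(+2.28) − (-300)·(-1.87)] / -80075 = +0.009711
Flow direction (−∇h) has components (+0.01456 E, -0.009711 N).
Azimuth = atan2(E, N) = atan2(+0.01456, -0.009711) = 123.7° ≈ 124°.

124°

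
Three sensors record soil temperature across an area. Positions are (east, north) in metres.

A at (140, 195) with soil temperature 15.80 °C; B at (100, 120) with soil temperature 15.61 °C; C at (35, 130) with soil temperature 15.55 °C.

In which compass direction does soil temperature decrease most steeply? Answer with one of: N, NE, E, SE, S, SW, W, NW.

Three-point gradient (reference A): Δ to B = (-40, -75, -0.19), Δ to C = (-105, -65, -0.25).
∂T/∂x = +0.001213, ∂T/∂y = +0.001886 (det = -5275).
Steepest decrease is along −∇f = (-0.001213 E, -0.001886 N) → southwest.

SW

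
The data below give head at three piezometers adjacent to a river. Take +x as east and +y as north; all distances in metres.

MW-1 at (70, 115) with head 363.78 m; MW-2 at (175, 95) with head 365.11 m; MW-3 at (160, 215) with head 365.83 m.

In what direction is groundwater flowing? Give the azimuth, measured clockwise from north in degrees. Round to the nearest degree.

241°

Taking MW-1 as reference: MW-2−MW-1 = (105, -20, +1.33); MW-3−MW-1 = (90, 100, +2.05).
Solve a·Δx + b·Δy = Δh: det = 105·100 − 90·(-20) = 12300.
∂h/∂x = [(+1.33)·100 − (+2.05)·(-20)] / 12300 = +0.01415
∂h/∂y = [105·(+2.05) − 90·(+1.33)] / 12300 = +0.007768
Flow direction (−∇h) has components (-0.01415 E, -0.007768 N).
Azimuth = atan2(E, N) = atan2(-0.01415, -0.007768) = 241.2° ≈ 241°.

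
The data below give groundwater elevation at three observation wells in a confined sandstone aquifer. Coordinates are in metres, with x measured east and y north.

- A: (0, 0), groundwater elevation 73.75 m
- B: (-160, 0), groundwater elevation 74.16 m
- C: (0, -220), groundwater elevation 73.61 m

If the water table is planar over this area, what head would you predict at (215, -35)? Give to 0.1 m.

∂h/∂x = (74.16 − 73.75) / (-160 − 0) = -0.002562
∂h/∂y = (73.61 − 73.75) / (-220 − 0) = +0.0006364
h(215, -35) = 73.75 + (-0.002562)·(215) + (+0.0006364)·(-35) = 73.75 -0.551 -0.022 = 73.177 m.

73.2 m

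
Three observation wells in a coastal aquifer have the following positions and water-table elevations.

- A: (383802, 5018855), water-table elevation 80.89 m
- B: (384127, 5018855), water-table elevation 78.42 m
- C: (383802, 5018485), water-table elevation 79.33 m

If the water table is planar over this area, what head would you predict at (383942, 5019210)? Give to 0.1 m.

∂h/∂x = (78.42 − 80.89) / (384127 − 383802) = -0.007600
∂h/∂y = (79.33 − 80.89) / (5018485 − 5018855) = +0.004216
h(383942, 5019210) = 80.89 + (-0.007600)·(140) + (+0.004216)·(355) = 80.89 -1.064 +1.497 = 81.323 m.

81.3 m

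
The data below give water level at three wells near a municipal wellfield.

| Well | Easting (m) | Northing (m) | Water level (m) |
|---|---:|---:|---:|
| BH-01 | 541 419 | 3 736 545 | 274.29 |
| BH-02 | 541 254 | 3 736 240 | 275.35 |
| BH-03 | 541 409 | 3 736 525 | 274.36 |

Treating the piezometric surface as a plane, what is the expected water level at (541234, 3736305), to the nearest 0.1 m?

With h = a·x + b·y + c and BH-01 as origin, the differences give:
  (-165)·a + (-305)·b = +1.06
  (-10)·a + (-20)·b = +0.07
Eliminate b (×(-20) and ×(-305), subtract): 250·a = 0.150 → a = ∂h/∂x = +0.0006000
Back-substitute: b = ∂h/∂y = -0.003800.
h(541234, 3736305) = 274.29 + (+0.0006000)·(-185) + (-0.003800)·(-240) = 274.29 -0.111 +0.912 = 275.091 m.

275.1 m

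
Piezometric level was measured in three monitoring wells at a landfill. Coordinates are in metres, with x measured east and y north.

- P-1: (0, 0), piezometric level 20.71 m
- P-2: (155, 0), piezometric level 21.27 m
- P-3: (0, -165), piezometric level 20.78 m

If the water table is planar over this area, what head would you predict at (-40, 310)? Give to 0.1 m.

∂h/∂x = (21.27 − 20.71) / (155 − 0) = +0.003613
∂h/∂y = (20.78 − 20.71) / (-165 − 0) = -0.0004242
h(-40, 310) = 20.71 + (+0.003613)·(-40) + (-0.0004242)·(310) = 20.71 -0.145 -0.132 = 20.434 m.

20.4 m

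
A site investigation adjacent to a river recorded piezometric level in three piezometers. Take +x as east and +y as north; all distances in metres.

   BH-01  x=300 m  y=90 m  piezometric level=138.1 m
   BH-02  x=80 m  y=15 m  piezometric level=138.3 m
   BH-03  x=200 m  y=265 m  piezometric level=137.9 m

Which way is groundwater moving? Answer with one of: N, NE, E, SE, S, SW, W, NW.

Differences from BH-01: to BH-02 (Δx, Δy, Δh) = (-220, -75, +0.2); to BH-03 = (-100, 175, -0.2).
Solve a·Δx + b·Δy = Δh: det = (-220)·175 − (-100)·(-75) = -46000.
∂h/∂x = [(+0.2)·175 − (-0.2)·(-75)] / -46000 = -0.0004348
∂h/∂y = [(-220)·(-0.2) − (-100)·(+0.2)] / -46000 = -0.001391
Flow = −∇h = (+0.0004348 east, +0.001391 north), which points north.

N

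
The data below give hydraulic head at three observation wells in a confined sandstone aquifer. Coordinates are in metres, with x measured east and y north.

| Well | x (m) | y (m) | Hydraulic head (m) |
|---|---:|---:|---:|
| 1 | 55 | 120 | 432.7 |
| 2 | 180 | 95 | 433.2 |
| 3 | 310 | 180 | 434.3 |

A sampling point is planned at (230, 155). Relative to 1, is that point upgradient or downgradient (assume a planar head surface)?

Taking 1 as reference: 2−1 = (125, -25, +0.5); 3−1 = (255, 60, +1.6).
Solve a·Δx + b·Δy = Δh: det = 125·60 − 255·(-25) = 13875.
∂h/∂x = [(+0.5)·60 − (+1.6)·(-25)] / 13875 = +0.005045
∂h/∂y = [125·(+1.6) − 255·(+0.5)] / 13875 = +0.005225
Head at (230, 155) = 432.7 + (+0.005045)·(175) + (+0.005225)·(35) = 433.77 m.
That is higher than the 432.7 m at 1, so the point is upgradient.

upgradient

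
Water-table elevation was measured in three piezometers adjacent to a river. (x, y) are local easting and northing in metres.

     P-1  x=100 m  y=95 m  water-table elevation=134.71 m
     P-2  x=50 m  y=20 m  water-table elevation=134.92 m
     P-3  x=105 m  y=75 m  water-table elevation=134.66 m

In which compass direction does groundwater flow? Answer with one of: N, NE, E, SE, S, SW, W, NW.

Differences from P-1: to P-2 (Δx, Δy, Δh) = (-50, -75, +0.21); to P-3 = (5, -20, -0.05).
Solve a·Δx + b·Δy = Δh: det = (-50)·(-20) − 5·(-75) = 1375.
∂h/∂x = [(+0.21)·(-20) − (-0.05)·(-75)] / 1375 = -0.005782
∂h/∂y = [(-50)·(-0.05) − 5·(+0.21)] / 1375 = +0.001055
Flow = −∇h = (+0.005782 east, -0.001055 north), which points east.

E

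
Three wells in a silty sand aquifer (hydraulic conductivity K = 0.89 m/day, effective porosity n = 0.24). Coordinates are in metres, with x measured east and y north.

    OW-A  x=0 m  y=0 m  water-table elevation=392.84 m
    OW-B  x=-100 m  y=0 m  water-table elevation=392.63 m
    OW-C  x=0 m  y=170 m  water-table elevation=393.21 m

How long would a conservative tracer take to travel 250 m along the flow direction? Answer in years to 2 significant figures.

61 years

∂h/∂x = (392.63 − 392.84) / (-100 − 0) = +0.002100
∂h/∂y = (393.21 − 392.84) / (170 − 0) = +0.002176
|∇h| = √(0.002100² + 0.002176²) = 0.003024
Seepage velocity v = K·i/n = 0.89 × 0.003024 / 0.24 = 0.01121 m/day.
t = 250 / 0.01121 = 2.23e+04 days = 61.1 years.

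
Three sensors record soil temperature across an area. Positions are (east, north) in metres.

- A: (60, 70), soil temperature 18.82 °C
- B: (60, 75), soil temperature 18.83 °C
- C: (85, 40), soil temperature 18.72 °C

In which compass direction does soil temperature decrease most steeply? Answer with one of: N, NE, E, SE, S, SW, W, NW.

SE

Taking A as reference: B−A = (0, 5, +0.01); C−A = (25, -30, -0.10).
Determinant of the coordinate differences = 0·(-30) − 25·5 = -125.
∂T/∂x = [(+0.01)·(-30) − (-0.10)·5] / -125 = -0.001600
∂T/∂y = [0·(-0.10) − 25·(+0.01)] / -125 = +0.002000
Steepest decrease is along −∇f = (+0.001600 E, -0.002000 N) → southeast.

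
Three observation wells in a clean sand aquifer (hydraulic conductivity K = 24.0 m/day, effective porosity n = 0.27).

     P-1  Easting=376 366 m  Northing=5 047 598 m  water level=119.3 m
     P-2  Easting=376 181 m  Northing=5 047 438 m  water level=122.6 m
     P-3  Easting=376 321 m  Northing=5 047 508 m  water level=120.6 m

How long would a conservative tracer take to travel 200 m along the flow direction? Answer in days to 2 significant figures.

170 days

With h = a·x + b·y + c and P-1 as origin, the differences give:
  (-185)·a + (-160)·b = +3.3
  (-45)·a + (-90)·b = +1.3
Eliminate b (×(-90) and ×(-160), subtract): 9450·a = -89.00 → a = ∂h/∂x = -0.009418
Back-substitute: b = ∂h/∂y = -0.009735.
|∇h| = √(-0.009418² + -0.009735²) = 0.01355
Seepage velocity v = K·i/n = 24.0 × 0.01355 / 0.27 = 1.204 m/day.
t = 200 / 1.204 = 166.1 days.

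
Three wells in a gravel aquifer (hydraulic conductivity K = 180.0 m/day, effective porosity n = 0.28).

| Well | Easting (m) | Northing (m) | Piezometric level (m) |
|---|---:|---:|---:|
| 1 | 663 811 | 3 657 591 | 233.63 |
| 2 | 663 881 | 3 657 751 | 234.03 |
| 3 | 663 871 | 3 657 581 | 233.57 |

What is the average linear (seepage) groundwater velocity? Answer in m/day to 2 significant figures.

1.8 m/day

Taking 1 as reference: 2−1 = (70, 160, +0.40); 3−1 = (60, -10, -0.06).
Solve a·Δx + b·Δy = Δh: det = 70·(-10) − 60·160 = -10300.
∂h/∂x = [(+0.40)·(-10) − (-0.06)·160] / -10300 = -0.0005437
∂h/∂y = [70·(-0.06) − 60·(+0.40)] / -10300 = +0.002738
|∇h| = √(-0.0005437² + 0.002738²) = 0.002791
Seepage velocity v = K·i/n = 180.0 × 0.002791 / 0.28 = 1.794 m/day.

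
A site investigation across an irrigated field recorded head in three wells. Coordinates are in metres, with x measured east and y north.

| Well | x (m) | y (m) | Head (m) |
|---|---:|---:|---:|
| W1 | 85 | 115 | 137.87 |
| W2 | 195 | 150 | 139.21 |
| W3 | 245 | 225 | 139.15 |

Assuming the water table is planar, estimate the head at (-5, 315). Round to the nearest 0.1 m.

134.2 m

Differences from W1: to W2 (Δx, Δy, Δh) = (110, 35, +1.34); to W3 = (160, 110, +1.28).
Determinant of the coordinate differences = 110·110 − 160·35 = 6500.
∂h/∂x = [(+1.34)·110 − (+1.28)·35] / 6500 = +0.01578
∂h/∂y = [110·(+1.28) − 160·(+1.34)] / 6500 = -0.01132
h(-5, 315) = 137.87 + (+0.01578)·(-90) + (-0.01132)·(200) = 137.87 -1.421 -2.265 = 134.185 m.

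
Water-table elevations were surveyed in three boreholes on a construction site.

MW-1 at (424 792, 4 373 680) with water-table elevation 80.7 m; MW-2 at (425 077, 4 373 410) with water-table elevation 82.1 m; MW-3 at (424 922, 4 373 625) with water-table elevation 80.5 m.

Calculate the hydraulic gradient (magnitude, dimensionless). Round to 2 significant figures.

0.014

With h = a·x + b·y + c and MW-1 as origin, the differences give:
  285·a + (-270)·b = +1.4
  130·a + (-55)·b = -0.2
Eliminate b (×(-55) and ×(-270), subtract): 19425·a = -131.00 → a = ∂h/∂x = -0.006744
Back-substitute: b = ∂h/∂y = -0.01230.
|∇h| = √(-0.006744² + -0.01230²) = 0.01403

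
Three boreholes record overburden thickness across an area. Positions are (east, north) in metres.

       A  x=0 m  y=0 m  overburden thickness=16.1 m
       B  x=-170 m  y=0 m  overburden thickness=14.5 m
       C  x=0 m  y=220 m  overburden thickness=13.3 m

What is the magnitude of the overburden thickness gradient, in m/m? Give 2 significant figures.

∂d/∂x = (14.5 − 16.1) / (-170 − 0) = +0.009412
∂d/∂y = (13.3 − 16.1) / (220 − 0) = -0.01273
|∇f| = √(0.009412² + -0.01273²) = 0.01583 m/m

0.016 m/m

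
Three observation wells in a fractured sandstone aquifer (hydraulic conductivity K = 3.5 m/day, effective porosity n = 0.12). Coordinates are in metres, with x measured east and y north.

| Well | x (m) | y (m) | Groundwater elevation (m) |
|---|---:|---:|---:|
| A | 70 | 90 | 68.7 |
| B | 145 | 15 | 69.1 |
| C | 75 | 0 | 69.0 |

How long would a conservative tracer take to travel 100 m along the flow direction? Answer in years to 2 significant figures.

Differences from A: to B (Δx, Δy, Δh) = (75, -75, +0.4); to C = (5, -90, +0.3).
Solve a·Δx + b·Δy = Δh: det = 75·(-90) − 5·(-75) = -6375.
∂h/∂x = [(+0.4)·(-90) − (+0.3)·(-75)] / -6375 = +0.002118
∂h/∂y = [75·(+0.3) − 5·(+0.4)] / -6375 = -0.003216
|∇h| = √(0.002118² + -0.003216²) = 0.003851
Seepage velocity v = K·i/n = 3.5 × 0.003851 / 0.12 = 0.1123 m/day.
t = 100 / 0.1123 = 890.5 days = 2.44 years.

2.4 years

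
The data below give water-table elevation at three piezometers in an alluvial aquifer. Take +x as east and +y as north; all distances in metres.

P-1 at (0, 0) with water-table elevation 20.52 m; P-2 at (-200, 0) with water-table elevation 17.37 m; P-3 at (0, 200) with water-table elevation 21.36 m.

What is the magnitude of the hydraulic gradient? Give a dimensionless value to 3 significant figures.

0.0163

∂h/∂x = (17.37 − 20.52) / (-200 − 0) = +0.01575
∂h/∂y = (21.36 − 20.52) / (200 − 0) = +0.004200
|∇h| = √(0.01575² + 0.004200²) = 0.0163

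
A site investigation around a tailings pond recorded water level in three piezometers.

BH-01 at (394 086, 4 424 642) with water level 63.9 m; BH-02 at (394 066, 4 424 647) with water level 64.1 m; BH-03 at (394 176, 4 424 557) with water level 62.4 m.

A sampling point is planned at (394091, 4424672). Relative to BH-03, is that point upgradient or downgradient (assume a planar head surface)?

With h = a·x + b·y + c and BH-01 as origin, the differences give:
  (-20)·a + 5·b = +0.2
  90·a + (-85)·b = -1.5
Eliminate b (×(-85) and ×5, subtract): 1250·a = -9.50 → a = ∂h/∂x = -0.007600
Back-substitute: b = ∂h/∂y = +0.009600.
Head at (394091, 4424672) = 63.9 + (-0.007600)·(5) + (+0.009600)·(30) = 64.15 m.
That is higher than the 62.4 m at BH-03, so the point is upgradient.

upgradient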